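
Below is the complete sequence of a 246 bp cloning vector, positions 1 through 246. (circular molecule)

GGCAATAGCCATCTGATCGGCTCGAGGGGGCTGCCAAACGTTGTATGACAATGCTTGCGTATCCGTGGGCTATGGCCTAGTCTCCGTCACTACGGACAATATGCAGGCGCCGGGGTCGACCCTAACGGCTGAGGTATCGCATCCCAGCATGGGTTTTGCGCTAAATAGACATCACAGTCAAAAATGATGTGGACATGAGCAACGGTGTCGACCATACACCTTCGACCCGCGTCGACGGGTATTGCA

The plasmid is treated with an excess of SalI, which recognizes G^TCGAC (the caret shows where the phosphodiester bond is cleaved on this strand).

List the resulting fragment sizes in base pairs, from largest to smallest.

SalI sites (GTCGAC) start at positions 115, 207, 231.
SalI cuts after the first base of each site, so after positions 115, 207, 231.
Circular molecule, 3 cuts → 3 fragments:
  116–207 → 92 bp
  208–231 → 24 bp
  232–246 then 1–115 → 15 + 115 = 130 bp
Sorted largest to smallest: 130, 92, 24 bp.

130, 92, 24 bp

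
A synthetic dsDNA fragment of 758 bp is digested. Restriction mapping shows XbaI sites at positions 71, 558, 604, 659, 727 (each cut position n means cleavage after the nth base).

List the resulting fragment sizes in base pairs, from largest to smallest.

Linear molecule, 5 cuts → 6 fragments:
  71 − 0 = 71 bp
  558 − 71 = 487 bp
  604 − 558 = 46 bp
  659 − 604 = 55 bp
  727 − 659 = 68 bp
  758 − 727 = 31 bp
Sorted largest to smallest: 487, 71, 68, 55, 46, 31 bp.

487, 71, 68, 55, 46, 31 bp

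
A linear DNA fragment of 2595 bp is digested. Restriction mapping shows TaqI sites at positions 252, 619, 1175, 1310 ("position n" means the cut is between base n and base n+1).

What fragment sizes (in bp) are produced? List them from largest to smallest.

1285, 556, 367, 252, 135 bp

Linear molecule, 4 cuts → 5 fragments:
  252 − 0 = 252 bp
  619 − 252 = 367 bp
  1175 − 619 = 556 bp
  1310 − 1175 = 135 bp
  2595 − 1310 = 1285 bp
Sorted largest to smallest: 1285, 556, 367, 252, 135 bp.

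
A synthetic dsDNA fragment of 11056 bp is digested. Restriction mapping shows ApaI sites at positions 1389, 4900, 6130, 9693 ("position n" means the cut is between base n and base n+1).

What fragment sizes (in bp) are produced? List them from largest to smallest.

3563, 3511, 1389, 1363, 1230 bp

Linear molecule, 4 cuts → 5 fragments:
  1389 − 0 = 1389 bp
  4900 − 1389 = 3511 bp
  6130 − 4900 = 1230 bp
  9693 − 6130 = 3563 bp
  11056 − 9693 = 1363 bp
Sorted largest to smallest: 3563, 3511, 1389, 1363, 1230 bp.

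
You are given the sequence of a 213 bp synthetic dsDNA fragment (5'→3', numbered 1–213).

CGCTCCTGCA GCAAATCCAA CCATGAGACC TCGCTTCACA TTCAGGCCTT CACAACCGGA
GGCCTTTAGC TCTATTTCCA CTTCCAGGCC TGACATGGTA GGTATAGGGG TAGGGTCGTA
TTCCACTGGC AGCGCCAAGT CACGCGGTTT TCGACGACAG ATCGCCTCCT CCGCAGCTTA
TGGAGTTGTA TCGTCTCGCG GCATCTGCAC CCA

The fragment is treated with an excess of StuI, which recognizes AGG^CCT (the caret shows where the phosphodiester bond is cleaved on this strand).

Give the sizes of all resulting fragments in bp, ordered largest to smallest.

125, 46, 26, 16 bp

StuI sites (AGGCCT) start at positions 44, 60, 86.
StuI cuts after base 3 of each site, so after positions 46, 62, 88.
Linear molecule, 3 cuts → 4 fragments:
  1–46 → 46 bp
  47–62 → 16 bp
  63–88 → 26 bp
  89–213 → 125 bp
Sorted largest to smallest: 125, 46, 26, 16 bp.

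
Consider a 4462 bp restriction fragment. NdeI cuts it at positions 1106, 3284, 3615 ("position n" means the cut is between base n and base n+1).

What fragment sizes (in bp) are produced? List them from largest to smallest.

2178, 1106, 847, 331 bp

Linear molecule, 3 cuts → 4 fragments:
  1106 − 0 = 1106 bp
  3284 − 1106 = 2178 bp
  3615 − 3284 = 331 bp
  4462 − 3615 = 847 bp
Sorted largest to smallest: 2178, 1106, 847, 331 bp.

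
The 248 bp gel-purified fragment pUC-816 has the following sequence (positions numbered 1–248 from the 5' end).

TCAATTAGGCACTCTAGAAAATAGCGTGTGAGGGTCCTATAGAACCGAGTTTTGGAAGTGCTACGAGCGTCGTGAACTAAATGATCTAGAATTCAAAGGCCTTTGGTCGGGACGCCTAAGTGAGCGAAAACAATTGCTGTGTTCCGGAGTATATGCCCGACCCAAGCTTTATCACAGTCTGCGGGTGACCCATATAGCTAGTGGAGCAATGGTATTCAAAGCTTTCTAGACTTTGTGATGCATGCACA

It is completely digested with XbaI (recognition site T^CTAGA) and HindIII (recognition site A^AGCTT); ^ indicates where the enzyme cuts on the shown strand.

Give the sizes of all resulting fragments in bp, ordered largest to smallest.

XbaI sites (TCTAGA) start at positions 13, 85, 225.
XbaI cuts after the first base of each site, so after positions 13, 85, 225.
HindIII sites (AAGCTT) start at positions 164, 219.
HindIII cuts after the first base of each site, so after positions 164, 219.
Combined cut positions: 13, 85, 164, 219, 225.
Linear molecule, 5 cuts → 6 fragments:
  1–13 → 13 bp
  14–85 → 72 bp
  86–164 → 79 bp
  165–219 → 55 bp
  220–225 → 6 bp
  226–248 → 23 bp
Sorted largest to smallest: 79, 72, 55, 23, 13, 6 bp.

79, 72, 55, 23, 13, 6 bp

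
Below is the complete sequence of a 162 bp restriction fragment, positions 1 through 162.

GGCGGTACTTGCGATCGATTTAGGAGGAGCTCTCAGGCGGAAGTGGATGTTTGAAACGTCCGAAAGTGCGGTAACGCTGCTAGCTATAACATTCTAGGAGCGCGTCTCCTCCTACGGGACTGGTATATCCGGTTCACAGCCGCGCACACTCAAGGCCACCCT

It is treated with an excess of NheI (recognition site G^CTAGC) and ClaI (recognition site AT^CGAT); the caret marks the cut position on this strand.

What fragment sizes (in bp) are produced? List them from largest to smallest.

83, 64, 15 bp

The NheI site (GCTAGC) starts at position 79.
NheI cuts after the first base of each site, so after position 79.
The ClaI site (ATCGAT) starts at position 14.
ClaI cuts after base 2 of each site, so after position 15.
Combined cut positions: 15, 79.
Linear molecule, 2 cuts → 3 fragments:
  1–15 → 15 bp
  16–79 → 64 bp
  80–162 → 83 bp
Sorted largest to smallest: 83, 64, 15 bp.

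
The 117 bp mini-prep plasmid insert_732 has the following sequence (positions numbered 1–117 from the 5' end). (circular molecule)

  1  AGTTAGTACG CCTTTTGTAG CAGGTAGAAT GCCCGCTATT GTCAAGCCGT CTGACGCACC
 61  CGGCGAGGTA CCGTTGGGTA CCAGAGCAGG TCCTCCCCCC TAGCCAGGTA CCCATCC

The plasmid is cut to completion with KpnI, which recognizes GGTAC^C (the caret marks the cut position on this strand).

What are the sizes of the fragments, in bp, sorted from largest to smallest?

KpnI sites (GGTACC) start at positions 67, 77, 107.
KpnI cuts after base 5 of each site (before the last base), so after positions 71, 81, 111.
Circular molecule, 3 cuts → 3 fragments:
  72–81 → 10 bp
  82–111 → 30 bp
  112–117 then 1–71 → 6 + 71 = 77 bp
Sorted largest to smallest: 77, 30, 10 bp.

77, 30, 10 bp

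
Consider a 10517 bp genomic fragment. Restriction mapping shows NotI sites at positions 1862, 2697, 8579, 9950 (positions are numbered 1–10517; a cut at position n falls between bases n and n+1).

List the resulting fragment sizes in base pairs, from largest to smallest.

5882, 1862, 1371, 835, 567 bp

Linear molecule, 4 cuts → 5 fragments:
  1862 − 0 = 1862 bp
  2697 − 1862 = 835 bp
  8579 − 2697 = 5882 bp
  9950 − 8579 = 1371 bp
  10517 − 9950 = 567 bp
Sorted largest to smallest: 5882, 1862, 1371, 835, 567 bp.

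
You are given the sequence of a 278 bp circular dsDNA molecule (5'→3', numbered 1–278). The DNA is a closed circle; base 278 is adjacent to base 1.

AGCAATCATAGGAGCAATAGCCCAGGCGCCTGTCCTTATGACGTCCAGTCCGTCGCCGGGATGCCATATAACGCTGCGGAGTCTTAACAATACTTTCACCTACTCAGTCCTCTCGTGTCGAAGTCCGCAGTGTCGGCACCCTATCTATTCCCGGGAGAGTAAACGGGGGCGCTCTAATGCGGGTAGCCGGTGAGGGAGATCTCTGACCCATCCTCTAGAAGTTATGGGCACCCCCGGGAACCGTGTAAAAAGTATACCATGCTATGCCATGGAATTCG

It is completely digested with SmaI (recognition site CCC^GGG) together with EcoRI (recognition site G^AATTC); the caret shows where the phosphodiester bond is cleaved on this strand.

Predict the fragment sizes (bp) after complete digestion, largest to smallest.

158, 83, 37 bp

SmaI sites (CCCGGG) start at positions 150, 233.
SmaI cuts after base 3 of each site, so after positions 152, 235.
The EcoRI site (GAATTC) starts at position 272.
EcoRI cuts after the first base of each site, so after position 272.
Combined cut positions: 152, 235, 272.
Circular molecule, 3 cuts → 3 fragments:
  153–235 → 83 bp
  236–272 → 37 bp
  273–278 then 1–152 → 6 + 152 = 158 bp
Sorted largest to smallest: 158, 83, 37 bp.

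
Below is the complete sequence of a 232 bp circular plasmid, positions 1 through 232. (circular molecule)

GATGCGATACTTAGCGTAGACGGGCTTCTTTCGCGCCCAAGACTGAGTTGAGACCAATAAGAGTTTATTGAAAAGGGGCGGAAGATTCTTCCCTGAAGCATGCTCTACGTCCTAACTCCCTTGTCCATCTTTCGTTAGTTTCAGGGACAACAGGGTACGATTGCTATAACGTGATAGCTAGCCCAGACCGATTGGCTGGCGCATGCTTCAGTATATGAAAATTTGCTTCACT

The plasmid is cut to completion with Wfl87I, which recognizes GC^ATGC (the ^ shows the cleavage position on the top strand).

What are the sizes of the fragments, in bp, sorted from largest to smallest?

129, 103 bp

Wfl87I sites (GCATGC) start at positions 98, 201.
Wfl87I cuts after base 2 of each site, so after positions 99, 202.
Circular molecule, 2 cuts → 2 fragments:
  100–202 → 103 bp
  203–232 then 1–99 → 30 + 99 = 129 bp
Sorted largest to smallest: 129, 103 bp.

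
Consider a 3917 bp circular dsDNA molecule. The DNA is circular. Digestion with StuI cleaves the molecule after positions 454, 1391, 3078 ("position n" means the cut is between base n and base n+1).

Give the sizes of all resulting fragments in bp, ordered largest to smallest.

Circular molecule, 3 cuts → 3 fragments:
  1391 − 454 = 937 bp
  3078 − 1391 = 1687 bp
  wrap: 3917 − 3078 + 454 = 1293 bp
Sorted largest to smallest: 1687, 1293, 937 bp.

1687, 1293, 937 bp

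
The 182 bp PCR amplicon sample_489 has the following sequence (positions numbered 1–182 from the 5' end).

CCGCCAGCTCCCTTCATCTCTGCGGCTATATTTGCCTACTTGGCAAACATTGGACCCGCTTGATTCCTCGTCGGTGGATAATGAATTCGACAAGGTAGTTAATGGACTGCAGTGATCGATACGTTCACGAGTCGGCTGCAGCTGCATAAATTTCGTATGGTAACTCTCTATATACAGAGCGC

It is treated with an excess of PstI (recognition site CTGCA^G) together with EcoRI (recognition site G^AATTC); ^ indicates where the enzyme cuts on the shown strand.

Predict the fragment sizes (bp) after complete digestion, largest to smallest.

PstI sites (CTGCAG) start at positions 107, 136.
PstI cuts after base 5 of each site (before the last base), so after positions 111, 140.
The EcoRI site (GAATTC) starts at position 83.
EcoRI cuts after the first base of each site, so after position 83.
Combined cut positions: 83, 111, 140.
Linear molecule, 3 cuts → 4 fragments:
  1–83 → 83 bp
  84–111 → 28 bp
  112–140 → 29 bp
  141–182 → 42 bp
Sorted largest to smallest: 83, 42, 29, 28 bp.

83, 42, 29, 28 bp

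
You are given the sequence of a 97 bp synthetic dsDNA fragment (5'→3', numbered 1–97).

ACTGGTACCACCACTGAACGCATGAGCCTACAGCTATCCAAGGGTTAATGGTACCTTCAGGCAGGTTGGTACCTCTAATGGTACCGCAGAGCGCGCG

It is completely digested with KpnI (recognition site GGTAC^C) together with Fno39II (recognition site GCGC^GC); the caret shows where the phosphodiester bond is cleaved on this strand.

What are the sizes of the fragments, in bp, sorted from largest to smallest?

46, 18, 12, 10, 8, 3 bp

KpnI sites (GGTACC) start at positions 4, 50, 68, 80.
KpnI cuts after base 5 of each site (before the last base), so after positions 8, 54, 72, 84.
The Fno39II site (GCGCGC) starts at position 91.
Fno39II cuts after base 4 of each site, so after position 94.
Combined cut positions: 8, 54, 72, 84, 94.
Linear molecule, 5 cuts → 6 fragments:
  1–8 → 8 bp
  9–54 → 46 bp
  55–72 → 18 bp
  73–84 → 12 bp
  85–94 → 10 bp
  95–97 → 3 bp
Sorted largest to smallest: 46, 18, 12, 10, 8, 3 bp.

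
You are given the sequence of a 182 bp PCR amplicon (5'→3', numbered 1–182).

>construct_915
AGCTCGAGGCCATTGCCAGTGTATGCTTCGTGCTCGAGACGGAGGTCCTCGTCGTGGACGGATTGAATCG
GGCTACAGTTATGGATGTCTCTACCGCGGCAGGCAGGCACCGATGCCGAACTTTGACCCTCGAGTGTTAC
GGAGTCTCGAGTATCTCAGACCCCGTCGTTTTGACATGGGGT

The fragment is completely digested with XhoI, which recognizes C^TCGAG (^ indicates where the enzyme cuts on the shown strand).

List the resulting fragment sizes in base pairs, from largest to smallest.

XhoI sites (CTCGAG) start at positions 3, 33, 129, 146.
XhoI cuts after the first base of each site, so after positions 3, 33, 129, 146.
Linear molecule, 4 cuts → 5 fragments:
  1–3 → 3 bp
  4–33 → 30 bp
  34–129 → 96 bp
  130–146 → 17 bp
  147–182 → 36 bp
Sorted largest to smallest: 96, 36, 30, 17, 3 bp.

96, 36, 30, 17, 3 bp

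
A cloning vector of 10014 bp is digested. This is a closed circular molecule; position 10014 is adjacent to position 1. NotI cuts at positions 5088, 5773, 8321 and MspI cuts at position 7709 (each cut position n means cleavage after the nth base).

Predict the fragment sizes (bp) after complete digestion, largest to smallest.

6781, 1936, 685, 612 bp

Combined cut positions (sorted): 5088, 5773, 7709, 8321.
Circular molecule, 4 cuts → 4 fragments:
  5773 − 5088 = 685 bp
  7709 − 5773 = 1936 bp
  8321 − 7709 = 612 bp
  wrap: 10014 − 8321 + 5088 = 6781 bp
Sorted largest to smallest: 6781, 1936, 685, 612 bp.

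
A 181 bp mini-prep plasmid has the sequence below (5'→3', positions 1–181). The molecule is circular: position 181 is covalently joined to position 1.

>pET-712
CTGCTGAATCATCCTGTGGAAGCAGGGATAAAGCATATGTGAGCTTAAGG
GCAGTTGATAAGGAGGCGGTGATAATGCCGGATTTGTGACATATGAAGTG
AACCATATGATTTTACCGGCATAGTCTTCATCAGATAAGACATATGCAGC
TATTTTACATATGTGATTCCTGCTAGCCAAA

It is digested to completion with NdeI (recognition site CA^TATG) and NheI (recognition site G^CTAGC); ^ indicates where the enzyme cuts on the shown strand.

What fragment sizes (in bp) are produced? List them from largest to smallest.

NdeI sites (CATATG) start at positions 34, 90, 104, 141, 158.
NdeI cuts after base 2 of each site, so after positions 35, 91, 105, 142, 159.
The NheI site (GCTAGC) starts at position 172.
NheI cuts after the first base of each site, so after position 172.
Combined cut positions: 35, 91, 105, 142, 159, 172.
Circular molecule, 6 cuts → 6 fragments:
  36–91 → 56 bp
  92–105 → 14 bp
  106–142 → 37 bp
  143–159 → 17 bp
  160–172 → 13 bp
  173–181 then 1–35 → 9 + 35 = 44 bp
Sorted largest to smallest: 56, 44, 37, 17, 14, 13 bp.

56, 44, 37, 17, 14, 13 bp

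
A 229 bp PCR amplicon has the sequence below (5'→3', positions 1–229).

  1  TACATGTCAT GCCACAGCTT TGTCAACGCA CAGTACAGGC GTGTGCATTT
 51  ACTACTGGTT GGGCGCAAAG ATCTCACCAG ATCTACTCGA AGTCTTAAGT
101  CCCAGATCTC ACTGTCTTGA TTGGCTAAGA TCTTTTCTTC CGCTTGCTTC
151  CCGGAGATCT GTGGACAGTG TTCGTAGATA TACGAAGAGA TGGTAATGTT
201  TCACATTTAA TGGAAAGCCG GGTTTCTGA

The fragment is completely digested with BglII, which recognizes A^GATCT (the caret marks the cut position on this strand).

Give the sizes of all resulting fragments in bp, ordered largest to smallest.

74, 69, 27, 25, 24, 10 bp

BglII sites (AGATCT) start at positions 69, 79, 104, 128, 155.
BglII cuts after the first base of each site, so after positions 69, 79, 104, 128, 155.
Linear molecule, 5 cuts → 6 fragments:
  1–69 → 69 bp
  70–79 → 10 bp
  80–104 → 25 bp
  105–128 → 24 bp
  129–155 → 27 bp
  156–229 → 74 bp
Sorted largest to smallest: 74, 69, 27, 25, 24, 10 bp.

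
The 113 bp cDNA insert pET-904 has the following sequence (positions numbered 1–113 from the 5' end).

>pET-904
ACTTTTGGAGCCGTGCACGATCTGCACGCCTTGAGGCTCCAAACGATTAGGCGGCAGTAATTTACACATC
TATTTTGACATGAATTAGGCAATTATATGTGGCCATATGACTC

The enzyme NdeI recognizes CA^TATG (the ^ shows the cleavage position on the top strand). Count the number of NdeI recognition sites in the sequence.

1

CATATG occurs starting at position 104.
NdeI cuts at 1 site.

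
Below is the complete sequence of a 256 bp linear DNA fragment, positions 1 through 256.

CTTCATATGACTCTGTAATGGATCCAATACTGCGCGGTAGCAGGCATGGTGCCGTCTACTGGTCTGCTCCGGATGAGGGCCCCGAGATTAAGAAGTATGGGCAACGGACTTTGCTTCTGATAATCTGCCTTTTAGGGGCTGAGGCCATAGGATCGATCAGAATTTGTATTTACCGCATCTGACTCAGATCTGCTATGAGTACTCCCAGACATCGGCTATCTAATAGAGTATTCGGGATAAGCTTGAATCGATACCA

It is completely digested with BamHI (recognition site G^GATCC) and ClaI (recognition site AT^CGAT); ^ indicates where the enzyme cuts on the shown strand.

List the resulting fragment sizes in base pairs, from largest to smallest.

133, 95, 20, 8 bp

The BamHI site (GGATCC) starts at position 20.
BamHI cuts after the first base of each site, so after position 20.
ClaI sites (ATCGAT) start at positions 152, 247.
ClaI cuts after base 2 of each site, so after positions 153, 248.
Combined cut positions: 20, 153, 248.
Linear molecule, 3 cuts → 4 fragments:
  1–20 → 20 bp
  21–153 → 133 bp
  154–248 → 95 bp
  249–256 → 8 bp
Sorted largest to smallest: 133, 95, 20, 8 bp.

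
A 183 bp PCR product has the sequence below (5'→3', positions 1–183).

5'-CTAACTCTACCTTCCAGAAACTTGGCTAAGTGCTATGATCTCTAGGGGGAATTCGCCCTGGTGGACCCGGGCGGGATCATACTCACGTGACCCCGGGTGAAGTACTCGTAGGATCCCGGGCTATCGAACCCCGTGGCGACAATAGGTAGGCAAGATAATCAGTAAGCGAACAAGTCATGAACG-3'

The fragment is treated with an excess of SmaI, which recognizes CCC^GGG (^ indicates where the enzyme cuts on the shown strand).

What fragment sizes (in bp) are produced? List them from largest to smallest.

68, 66, 26, 23 bp

SmaI sites (CCCGGG) start at positions 66, 92, 115.
SmaI cuts after base 3 of each site, so after positions 68, 94, 117.
Linear molecule, 3 cuts → 4 fragments:
  1–68 → 68 bp
  69–94 → 26 bp
  95–117 → 23 bp
  118–183 → 66 bp
Sorted largest to smallest: 68, 66, 26, 23 bp.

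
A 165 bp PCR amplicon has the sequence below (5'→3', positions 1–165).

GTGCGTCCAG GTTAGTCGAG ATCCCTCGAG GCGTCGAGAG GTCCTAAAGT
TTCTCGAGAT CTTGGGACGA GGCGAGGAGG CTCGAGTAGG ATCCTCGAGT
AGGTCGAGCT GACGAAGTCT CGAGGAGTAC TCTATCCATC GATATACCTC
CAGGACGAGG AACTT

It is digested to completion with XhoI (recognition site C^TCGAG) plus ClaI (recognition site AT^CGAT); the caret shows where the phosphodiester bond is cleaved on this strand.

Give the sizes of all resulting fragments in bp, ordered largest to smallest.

28, 28, 26, 25, 25, 20, 13 bp

XhoI sites (CTCGAG) start at positions 25, 53, 81, 94, 119.
XhoI cuts after the first base of each site, so after positions 25, 53, 81, 94, 119.
The ClaI site (ATCGAT) starts at position 138.
ClaI cuts after base 2 of each site, so after position 139.
Combined cut positions: 25, 53, 81, 94, 119, 139.
Linear molecule, 6 cuts → 7 fragments:
  1–25 → 25 bp
  26–53 → 28 bp
  54–81 → 28 bp
  82–94 → 13 bp
  95–119 → 25 bp
  120–139 → 20 bp
  140–165 → 26 bp
Sorted largest to smallest: 28, 28, 26, 25, 25, 20, 13 bp.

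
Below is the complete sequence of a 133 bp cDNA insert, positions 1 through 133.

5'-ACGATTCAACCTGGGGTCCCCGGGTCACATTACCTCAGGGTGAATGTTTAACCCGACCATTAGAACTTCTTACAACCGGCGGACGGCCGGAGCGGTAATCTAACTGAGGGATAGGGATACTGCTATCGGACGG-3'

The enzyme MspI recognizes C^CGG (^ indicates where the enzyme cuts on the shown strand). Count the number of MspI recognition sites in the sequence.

3

CCGG occurs starting at positions 20, 76, 87.
MspI cuts at 3 sites.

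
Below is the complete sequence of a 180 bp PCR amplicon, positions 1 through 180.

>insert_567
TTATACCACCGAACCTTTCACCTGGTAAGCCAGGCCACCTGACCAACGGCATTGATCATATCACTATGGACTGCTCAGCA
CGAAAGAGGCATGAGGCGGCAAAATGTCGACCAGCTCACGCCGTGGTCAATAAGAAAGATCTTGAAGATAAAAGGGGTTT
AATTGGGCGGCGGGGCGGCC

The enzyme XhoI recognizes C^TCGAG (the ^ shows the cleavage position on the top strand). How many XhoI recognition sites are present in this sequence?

No occurrence of CTCGAG is present in the sequence.
XhoI does not cut: 0 sites.

0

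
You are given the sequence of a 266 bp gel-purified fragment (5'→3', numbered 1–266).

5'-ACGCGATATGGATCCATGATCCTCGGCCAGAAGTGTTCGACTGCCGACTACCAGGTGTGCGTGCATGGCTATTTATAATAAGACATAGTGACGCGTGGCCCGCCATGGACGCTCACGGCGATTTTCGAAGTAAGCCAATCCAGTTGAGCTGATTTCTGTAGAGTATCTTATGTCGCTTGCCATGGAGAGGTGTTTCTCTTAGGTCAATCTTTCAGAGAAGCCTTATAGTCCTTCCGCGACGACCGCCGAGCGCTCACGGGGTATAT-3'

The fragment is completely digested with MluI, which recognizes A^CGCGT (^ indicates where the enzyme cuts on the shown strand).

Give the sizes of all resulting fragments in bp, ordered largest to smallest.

175, 91 bp

The MluI site (ACGCGT) starts at position 91.
MluI cuts after the first base of each site, so after position 91.
Linear molecule, 1 cut → 2 fragments:
  1–91 → 91 bp
  92–266 → 175 bp
Sorted largest to smallest: 175, 91 bp.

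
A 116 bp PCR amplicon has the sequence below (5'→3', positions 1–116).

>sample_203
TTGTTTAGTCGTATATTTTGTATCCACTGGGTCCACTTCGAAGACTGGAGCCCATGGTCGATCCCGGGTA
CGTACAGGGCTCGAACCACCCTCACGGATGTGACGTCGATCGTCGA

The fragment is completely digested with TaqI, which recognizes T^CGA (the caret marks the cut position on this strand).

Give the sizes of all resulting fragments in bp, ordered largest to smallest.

TaqI sites (TCGA) start at positions 38, 58, 81, 106, 113.
TaqI cuts after the first base of each site, so after positions 38, 58, 81, 106, 113.
Linear molecule, 5 cuts → 6 fragments:
  1–38 → 38 bp
  39–58 → 20 bp
  59–81 → 23 bp
  82–106 → 25 bp
  107–113 → 7 bp
  114–116 → 3 bp
Sorted largest to smallest: 38, 25, 23, 20, 7, 3 bp.

38, 25, 23, 20, 7, 3 bp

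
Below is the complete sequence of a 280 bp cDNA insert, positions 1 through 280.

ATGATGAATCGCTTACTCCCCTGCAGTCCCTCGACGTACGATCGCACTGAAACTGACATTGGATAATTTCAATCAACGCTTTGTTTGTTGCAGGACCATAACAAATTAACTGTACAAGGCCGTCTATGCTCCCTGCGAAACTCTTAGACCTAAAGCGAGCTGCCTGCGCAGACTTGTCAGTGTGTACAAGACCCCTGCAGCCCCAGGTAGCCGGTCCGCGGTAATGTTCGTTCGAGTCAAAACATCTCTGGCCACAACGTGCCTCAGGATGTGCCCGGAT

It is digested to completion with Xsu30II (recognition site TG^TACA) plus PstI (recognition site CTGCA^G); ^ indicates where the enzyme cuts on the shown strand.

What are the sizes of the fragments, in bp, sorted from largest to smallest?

87, 81, 72, 25, 15 bp

Xsu30II sites (TGTACA) start at positions 111, 183.
Xsu30II cuts after base 2 of each site, so after positions 112, 184.
PstI sites (CTGCAG) start at positions 21, 195.
PstI cuts after base 5 of each site (before the last base), so after positions 25, 199.
Combined cut positions: 25, 112, 184, 199.
Linear molecule, 4 cuts → 5 fragments:
  1–25 → 25 bp
  26–112 → 87 bp
  113–184 → 72 bp
  185–199 → 15 bp
  200–280 → 81 bp
Sorted largest to smallest: 87, 81, 72, 25, 15 bp.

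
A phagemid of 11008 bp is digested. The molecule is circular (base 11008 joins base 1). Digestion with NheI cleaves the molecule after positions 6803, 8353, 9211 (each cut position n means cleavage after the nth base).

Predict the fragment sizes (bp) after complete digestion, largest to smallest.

8600, 1550, 858 bp

Circular molecule, 3 cuts → 3 fragments:
  8353 − 6803 = 1550 bp
  9211 − 8353 = 858 bp
  wrap: 11008 − 9211 + 6803 = 8600 bp
Sorted largest to smallest: 8600, 1550, 858 bp.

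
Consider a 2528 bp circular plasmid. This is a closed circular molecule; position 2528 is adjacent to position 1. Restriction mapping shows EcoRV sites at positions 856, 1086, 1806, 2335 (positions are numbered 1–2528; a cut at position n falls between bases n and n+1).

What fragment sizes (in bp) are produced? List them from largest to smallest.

Circular molecule, 4 cuts → 4 fragments:
  1086 − 856 = 230 bp
  1806 − 1086 = 720 bp
  2335 − 1806 = 529 bp
  wrap: 2528 − 2335 + 856 = 1049 bp
Sorted largest to smallest: 1049, 720, 529, 230 bp.

1049, 720, 529, 230 bp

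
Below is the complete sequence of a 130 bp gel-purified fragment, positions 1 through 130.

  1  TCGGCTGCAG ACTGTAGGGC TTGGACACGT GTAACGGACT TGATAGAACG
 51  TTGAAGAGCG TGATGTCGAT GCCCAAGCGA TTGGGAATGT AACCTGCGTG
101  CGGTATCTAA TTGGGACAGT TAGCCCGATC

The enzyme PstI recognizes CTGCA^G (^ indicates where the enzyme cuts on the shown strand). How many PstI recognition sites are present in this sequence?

CTGCAG occurs starting at position 5.
PstI cuts at 1 site.

1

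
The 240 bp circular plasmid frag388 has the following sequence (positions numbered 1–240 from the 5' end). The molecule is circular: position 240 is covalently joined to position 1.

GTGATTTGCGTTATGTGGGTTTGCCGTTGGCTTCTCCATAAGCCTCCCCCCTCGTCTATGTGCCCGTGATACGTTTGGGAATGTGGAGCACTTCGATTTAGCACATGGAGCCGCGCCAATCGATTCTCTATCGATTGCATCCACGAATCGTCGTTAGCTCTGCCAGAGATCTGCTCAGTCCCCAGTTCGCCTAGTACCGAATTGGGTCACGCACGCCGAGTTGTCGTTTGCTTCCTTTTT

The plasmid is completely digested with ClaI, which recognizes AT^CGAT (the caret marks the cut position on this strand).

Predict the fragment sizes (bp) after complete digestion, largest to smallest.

ClaI sites (ATCGAT) start at positions 119, 130.
ClaI cuts after base 2 of each site, so after positions 120, 131.
Circular molecule, 2 cuts → 2 fragments:
  121–131 → 11 bp
  132–240 then 1–120 → 109 + 120 = 229 bp
Sorted largest to smallest: 229, 11 bp.

229, 11 bp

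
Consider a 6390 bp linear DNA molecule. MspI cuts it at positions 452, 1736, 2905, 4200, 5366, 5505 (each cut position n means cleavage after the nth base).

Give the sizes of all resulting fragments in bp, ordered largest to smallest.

Linear molecule, 6 cuts → 7 fragments:
  452 − 0 = 452 bp
  1736 − 452 = 1284 bp
  2905 − 1736 = 1169 bp
  4200 − 2905 = 1295 bp
  5366 − 4200 = 1166 bp
  5505 − 5366 = 139 bp
  6390 − 5505 = 885 bp
Sorted largest to smallest: 1295, 1284, 1169, 1166, 885, 452, 139 bp.

1295, 1284, 1169, 1166, 885, 452, 139 bp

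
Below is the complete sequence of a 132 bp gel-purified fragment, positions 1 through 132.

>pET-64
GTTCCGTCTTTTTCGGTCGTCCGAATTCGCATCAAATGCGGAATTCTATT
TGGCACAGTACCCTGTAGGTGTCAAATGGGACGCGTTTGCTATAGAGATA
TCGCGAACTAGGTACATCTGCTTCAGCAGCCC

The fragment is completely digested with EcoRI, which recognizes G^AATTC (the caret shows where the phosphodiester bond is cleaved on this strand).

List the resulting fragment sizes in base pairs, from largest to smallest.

91, 23, 18 bp

EcoRI sites (GAATTC) start at positions 23, 41.
EcoRI cuts after the first base of each site, so after positions 23, 41.
Linear molecule, 2 cuts → 3 fragments:
  1–23 → 23 bp
  24–41 → 18 bp
  42–132 → 91 bp
Sorted largest to smallest: 91, 23, 18 bp.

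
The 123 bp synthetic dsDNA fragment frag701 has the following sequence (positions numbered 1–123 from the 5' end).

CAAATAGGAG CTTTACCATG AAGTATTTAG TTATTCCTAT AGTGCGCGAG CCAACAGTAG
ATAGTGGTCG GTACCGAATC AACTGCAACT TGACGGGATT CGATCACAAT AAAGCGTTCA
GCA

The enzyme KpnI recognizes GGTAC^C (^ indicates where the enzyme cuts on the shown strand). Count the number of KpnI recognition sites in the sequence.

GGTACC occurs starting at position 70.
KpnI cuts at 1 site.

1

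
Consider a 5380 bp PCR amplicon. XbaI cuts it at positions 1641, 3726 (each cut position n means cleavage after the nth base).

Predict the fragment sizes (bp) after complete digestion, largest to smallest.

Linear molecule, 2 cuts → 3 fragments:
  1641 − 0 = 1641 bp
  3726 − 1641 = 2085 bp
  5380 − 3726 = 1654 bp
Sorted largest to smallest: 2085, 1654, 1641 bp.

2085, 1654, 1641 bp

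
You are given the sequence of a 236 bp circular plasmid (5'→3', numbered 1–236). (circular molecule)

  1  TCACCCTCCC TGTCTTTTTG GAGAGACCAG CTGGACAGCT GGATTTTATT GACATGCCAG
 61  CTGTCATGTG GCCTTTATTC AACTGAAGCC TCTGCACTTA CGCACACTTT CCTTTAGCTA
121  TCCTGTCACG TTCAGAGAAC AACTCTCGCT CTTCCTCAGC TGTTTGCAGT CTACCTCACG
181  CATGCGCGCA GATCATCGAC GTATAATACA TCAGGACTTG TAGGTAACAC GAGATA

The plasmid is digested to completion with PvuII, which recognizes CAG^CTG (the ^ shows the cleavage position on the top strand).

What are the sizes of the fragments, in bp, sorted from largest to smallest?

107, 99, 22, 8 bp

PvuII sites (CAGCTG) start at positions 28, 36, 58, 157.
PvuII cuts after base 3 of each site, so after positions 30, 38, 60, 159.
Circular molecule, 4 cuts → 4 fragments:
  31–38 → 8 bp
  39–60 → 22 bp
  61–159 → 99 bp
  160–236 then 1–30 → 77 + 30 = 107 bp
Sorted largest to smallest: 107, 99, 22, 8 bp.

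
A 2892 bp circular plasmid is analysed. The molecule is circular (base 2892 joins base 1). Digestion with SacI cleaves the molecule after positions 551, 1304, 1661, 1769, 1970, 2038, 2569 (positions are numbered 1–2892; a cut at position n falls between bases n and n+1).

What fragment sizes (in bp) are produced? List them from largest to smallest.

874, 753, 531, 357, 201, 108, 68 bp

Circular molecule, 7 cuts → 7 fragments:
  1304 − 551 = 753 bp
  1661 − 1304 = 357 bp
  1769 − 1661 = 108 bp
  1970 − 1769 = 201 bp
  2038 − 1970 = 68 bp
  2569 − 2038 = 531 bp
  wrap: 2892 − 2569 + 551 = 874 bp
Sorted largest to smallest: 874, 753, 531, 357, 201, 108, 68 bp.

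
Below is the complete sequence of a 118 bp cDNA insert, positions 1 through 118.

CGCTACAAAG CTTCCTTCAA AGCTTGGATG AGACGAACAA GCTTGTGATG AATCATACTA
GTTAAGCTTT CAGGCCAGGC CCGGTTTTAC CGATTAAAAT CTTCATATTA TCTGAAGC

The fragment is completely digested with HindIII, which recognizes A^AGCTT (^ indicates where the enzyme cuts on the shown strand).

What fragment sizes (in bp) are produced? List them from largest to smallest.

HindIII sites (AAGCTT) start at positions 8, 20, 39, 64.
HindIII cuts after the first base of each site, so after positions 8, 20, 39, 64.
Linear molecule, 4 cuts → 5 fragments:
  1–8 → 8 bp
  9–20 → 12 bp
  21–39 → 19 bp
  40–64 → 25 bp
  65–118 → 54 bp
Sorted largest to smallest: 54, 25, 19, 12, 8 bp.

54, 25, 19, 12, 8 bp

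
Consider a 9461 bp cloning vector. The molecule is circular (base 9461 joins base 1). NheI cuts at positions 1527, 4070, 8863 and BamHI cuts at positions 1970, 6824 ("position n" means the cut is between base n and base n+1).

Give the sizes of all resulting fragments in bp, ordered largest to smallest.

Combined cut positions (sorted): 1527, 1970, 4070, 6824, 8863.
Circular molecule, 5 cuts → 5 fragments:
  1970 − 1527 = 443 bp
  4070 − 1970 = 2100 bp
  6824 − 4070 = 2754 bp
  8863 − 6824 = 2039 bp
  wrap: 9461 − 8863 + 1527 = 2125 bp
Sorted largest to smallest: 2754, 2125, 2100, 2039, 443 bp.

2754, 2125, 2100, 2039, 443 bp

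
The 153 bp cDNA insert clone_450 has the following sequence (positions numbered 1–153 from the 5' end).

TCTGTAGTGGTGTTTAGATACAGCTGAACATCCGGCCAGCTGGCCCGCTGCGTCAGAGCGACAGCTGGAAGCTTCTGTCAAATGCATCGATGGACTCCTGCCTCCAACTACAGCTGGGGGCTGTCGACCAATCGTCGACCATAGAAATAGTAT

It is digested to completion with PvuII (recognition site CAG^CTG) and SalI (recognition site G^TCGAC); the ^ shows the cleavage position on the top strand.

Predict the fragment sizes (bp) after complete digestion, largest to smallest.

PvuII sites (CAGCTG) start at positions 21, 37, 62, 111.
PvuII cuts after base 3 of each site, so after positions 23, 39, 64, 113.
SalI sites (GTCGAC) start at positions 123, 134.
SalI cuts after the first base of each site, so after positions 123, 134.
Combined cut positions: 23, 39, 64, 113, 123, 134.
Linear molecule, 6 cuts → 7 fragments:
  1–23 → 23 bp
  24–39 → 16 bp
  40–64 → 25 bp
  65–113 → 49 bp
  114–123 → 10 bp
  124–134 → 11 bp
  135–153 → 19 bp
Sorted largest to smallest: 49, 25, 23, 19, 16, 11, 10 bp.

49, 25, 23, 19, 16, 11, 10 bp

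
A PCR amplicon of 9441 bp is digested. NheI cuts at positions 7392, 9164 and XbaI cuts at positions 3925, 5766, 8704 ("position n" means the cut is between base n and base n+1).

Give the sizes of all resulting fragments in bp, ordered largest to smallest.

Combined cut positions (sorted): 3925, 5766, 7392, 8704, 9164.
Linear molecule, 5 cuts → 6 fragments:
  3925 − 0 = 3925 bp
  5766 − 3925 = 1841 bp
  7392 − 5766 = 1626 bp
  8704 − 7392 = 1312 bp
  9164 − 8704 = 460 bp
  9441 − 9164 = 277 bp
Sorted largest to smallest: 3925, 1841, 1626, 1312, 460, 277 bp.

3925, 1841, 1626, 1312, 460, 277 bp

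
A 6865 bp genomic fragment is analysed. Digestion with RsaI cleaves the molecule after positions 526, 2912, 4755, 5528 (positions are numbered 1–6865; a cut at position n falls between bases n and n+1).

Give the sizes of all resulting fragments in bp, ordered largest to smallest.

2386, 1843, 1337, 773, 526 bp

Linear molecule, 4 cuts → 5 fragments:
  526 − 0 = 526 bp
  2912 − 526 = 2386 bp
  4755 − 2912 = 1843 bp
  5528 − 4755 = 773 bp
  6865 − 5528 = 1337 bp
Sorted largest to smallest: 2386, 1843, 1337, 773, 526 bp.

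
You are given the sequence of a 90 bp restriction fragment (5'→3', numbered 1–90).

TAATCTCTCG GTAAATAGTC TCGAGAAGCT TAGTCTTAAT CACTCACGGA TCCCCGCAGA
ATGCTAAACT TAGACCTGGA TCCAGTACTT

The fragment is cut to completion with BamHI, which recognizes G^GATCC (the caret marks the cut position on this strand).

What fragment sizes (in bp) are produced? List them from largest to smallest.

48, 30, 12 bp

BamHI sites (GGATCC) start at positions 48, 78.
BamHI cuts after the first base of each site, so after positions 48, 78.
Linear molecule, 2 cuts → 3 fragments:
  1–48 → 48 bp
  49–78 → 30 bp
  79–90 → 12 bp
Sorted largest to smallest: 48, 30, 12 bp.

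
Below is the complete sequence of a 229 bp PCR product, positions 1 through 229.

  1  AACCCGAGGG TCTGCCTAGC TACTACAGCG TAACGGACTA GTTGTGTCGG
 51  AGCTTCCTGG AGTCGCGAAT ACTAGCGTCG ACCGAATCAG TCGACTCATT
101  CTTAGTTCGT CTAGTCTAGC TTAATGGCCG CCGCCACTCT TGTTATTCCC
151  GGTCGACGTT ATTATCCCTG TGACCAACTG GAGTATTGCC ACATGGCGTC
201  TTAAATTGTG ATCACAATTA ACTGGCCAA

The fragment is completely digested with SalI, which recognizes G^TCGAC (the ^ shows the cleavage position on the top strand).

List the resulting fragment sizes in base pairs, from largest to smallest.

SalI sites (GTCGAC) start at positions 77, 90, 152.
SalI cuts after the first base of each site, so after positions 77, 90, 152.
Linear molecule, 3 cuts → 4 fragments:
  1–77 → 77 bp
  78–90 → 13 bp
  91–152 → 62 bp
  153–229 → 77 bp
Sorted largest to smallest: 77, 77, 62, 13 bp.

77, 77, 62, 13 bp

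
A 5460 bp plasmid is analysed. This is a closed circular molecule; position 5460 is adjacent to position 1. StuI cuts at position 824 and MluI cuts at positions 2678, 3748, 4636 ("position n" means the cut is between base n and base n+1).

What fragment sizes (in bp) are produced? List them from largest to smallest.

1854, 1648, 1070, 888 bp

Combined cut positions (sorted): 824, 2678, 3748, 4636.
Circular molecule, 4 cuts → 4 fragments:
  2678 − 824 = 1854 bp
  3748 − 2678 = 1070 bp
  4636 − 3748 = 888 bp
  wrap: 5460 − 4636 + 824 = 1648 bp
Sorted largest to smallest: 1854, 1648, 1070, 888 bp.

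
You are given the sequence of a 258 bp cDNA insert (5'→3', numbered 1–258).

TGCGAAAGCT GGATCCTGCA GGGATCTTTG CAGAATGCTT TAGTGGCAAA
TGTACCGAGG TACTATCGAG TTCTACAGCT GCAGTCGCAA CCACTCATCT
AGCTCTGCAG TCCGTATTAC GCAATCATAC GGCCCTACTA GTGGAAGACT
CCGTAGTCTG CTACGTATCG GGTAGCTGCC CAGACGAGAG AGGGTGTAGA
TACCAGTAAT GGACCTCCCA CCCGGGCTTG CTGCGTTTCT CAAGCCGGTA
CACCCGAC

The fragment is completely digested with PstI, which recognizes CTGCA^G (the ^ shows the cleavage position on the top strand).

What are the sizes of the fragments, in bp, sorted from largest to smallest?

149, 63, 26, 20 bp

PstI sites (CTGCAG) start at positions 16, 79, 105.
PstI cuts after base 5 of each site (before the last base), so after positions 20, 83, 109.
Linear molecule, 3 cuts → 4 fragments:
  1–20 → 20 bp
  21–83 → 63 bp
  84–109 → 26 bp
  110–258 → 149 bp
Sorted largest to smallest: 149, 63, 26, 20 bp.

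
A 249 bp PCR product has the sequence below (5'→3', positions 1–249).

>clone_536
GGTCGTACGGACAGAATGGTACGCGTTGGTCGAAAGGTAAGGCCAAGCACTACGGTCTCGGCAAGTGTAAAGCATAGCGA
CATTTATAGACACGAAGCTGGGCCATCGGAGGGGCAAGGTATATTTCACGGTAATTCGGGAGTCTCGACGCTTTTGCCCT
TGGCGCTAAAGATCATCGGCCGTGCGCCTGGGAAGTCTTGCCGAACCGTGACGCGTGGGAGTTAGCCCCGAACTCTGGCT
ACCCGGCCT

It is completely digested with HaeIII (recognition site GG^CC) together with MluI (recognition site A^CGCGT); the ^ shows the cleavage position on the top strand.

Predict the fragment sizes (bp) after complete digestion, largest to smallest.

HaeIII sites (GGCC) start at positions 41, 101, 178, 245.
HaeIII cuts after base 2 of each site, so after positions 42, 102, 179, 246.
MluI sites (ACGCGT) start at positions 21, 211.
MluI cuts after the first base of each site, so after positions 21, 211.
Combined cut positions: 21, 42, 102, 179, 211, 246.
Linear molecule, 6 cuts → 7 fragments:
  1–21 → 21 bp
  22–42 → 21 bp
  43–102 → 60 bp
  103–179 → 77 bp
  180–211 → 32 bp
  212–246 → 35 bp
  247–249 → 3 bp
Sorted largest to smallest: 77, 60, 35, 32, 21, 21, 3 bp.

77, 60, 35, 32, 21, 21, 3 bp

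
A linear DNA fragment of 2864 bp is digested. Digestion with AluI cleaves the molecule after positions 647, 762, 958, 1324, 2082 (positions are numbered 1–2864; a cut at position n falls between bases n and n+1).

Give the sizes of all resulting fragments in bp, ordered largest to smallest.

782, 758, 647, 366, 196, 115 bp

Linear molecule, 5 cuts → 6 fragments:
  647 − 0 = 647 bp
  762 − 647 = 115 bp
  958 − 762 = 196 bp
  1324 − 958 = 366 bp
  2082 − 1324 = 758 bp
  2864 − 2082 = 782 bp
Sorted largest to smallest: 782, 758, 647, 366, 196, 115 bp.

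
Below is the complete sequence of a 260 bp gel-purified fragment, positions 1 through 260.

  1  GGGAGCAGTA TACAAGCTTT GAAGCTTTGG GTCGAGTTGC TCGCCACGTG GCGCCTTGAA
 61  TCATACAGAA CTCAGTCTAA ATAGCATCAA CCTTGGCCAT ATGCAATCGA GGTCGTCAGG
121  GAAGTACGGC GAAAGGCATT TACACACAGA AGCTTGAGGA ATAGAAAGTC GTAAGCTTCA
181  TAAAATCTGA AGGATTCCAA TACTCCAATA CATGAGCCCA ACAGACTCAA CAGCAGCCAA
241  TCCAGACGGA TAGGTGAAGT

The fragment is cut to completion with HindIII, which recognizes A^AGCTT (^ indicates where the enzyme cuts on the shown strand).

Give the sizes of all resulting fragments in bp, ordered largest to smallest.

128, 87, 23, 14, 8 bp

HindIII sites (AAGCTT) start at positions 14, 22, 150, 173.
HindIII cuts after the first base of each site, so after positions 14, 22, 150, 173.
Linear molecule, 4 cuts → 5 fragments:
  1–14 → 14 bp
  15–22 → 8 bp
  23–150 → 128 bp
  151–173 → 23 bp
  174–260 → 87 bp
Sorted largest to smallest: 128, 87, 23, 14, 8 bp.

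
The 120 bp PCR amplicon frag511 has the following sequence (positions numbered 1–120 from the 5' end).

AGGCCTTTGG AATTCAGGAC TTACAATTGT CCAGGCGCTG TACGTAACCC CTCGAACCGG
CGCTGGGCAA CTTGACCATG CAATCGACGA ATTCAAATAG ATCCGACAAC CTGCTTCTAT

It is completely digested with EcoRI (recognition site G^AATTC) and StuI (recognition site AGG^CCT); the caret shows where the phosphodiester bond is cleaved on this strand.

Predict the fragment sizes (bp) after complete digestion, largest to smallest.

EcoRI sites (GAATTC) start at positions 10, 89.
EcoRI cuts after the first base of each site, so after positions 10, 89.
The StuI site (AGGCCT) starts at position 1.
StuI cuts after base 3 of each site, so after position 3.
Combined cut positions: 3, 10, 89.
Linear molecule, 3 cuts → 4 fragments:
  1–3 → 3 bp
  4–10 → 7 bp
  11–89 → 79 bp
  90–120 → 31 bp
Sorted largest to smallest: 79, 31, 7, 3 bp.

79, 31, 7, 3 bp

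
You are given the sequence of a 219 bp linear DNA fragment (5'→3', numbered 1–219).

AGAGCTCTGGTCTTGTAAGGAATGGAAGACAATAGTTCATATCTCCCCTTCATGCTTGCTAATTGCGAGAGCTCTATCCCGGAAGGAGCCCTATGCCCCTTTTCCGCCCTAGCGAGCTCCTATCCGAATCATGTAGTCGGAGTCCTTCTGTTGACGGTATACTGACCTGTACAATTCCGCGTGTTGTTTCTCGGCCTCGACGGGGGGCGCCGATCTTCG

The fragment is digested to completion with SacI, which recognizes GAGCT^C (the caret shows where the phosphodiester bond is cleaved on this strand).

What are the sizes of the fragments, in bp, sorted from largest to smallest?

SacI sites (GAGCTC) start at positions 2, 69, 114.
SacI cuts after base 5 of each site (before the last base), so after positions 6, 73, 118.
Linear molecule, 3 cuts → 4 fragments:
  1–6 → 6 bp
  7–73 → 67 bp
  74–118 → 45 bp
  119–219 → 101 bp
Sorted largest to smallest: 101, 67, 45, 6 bp.

101, 67, 45, 6 bp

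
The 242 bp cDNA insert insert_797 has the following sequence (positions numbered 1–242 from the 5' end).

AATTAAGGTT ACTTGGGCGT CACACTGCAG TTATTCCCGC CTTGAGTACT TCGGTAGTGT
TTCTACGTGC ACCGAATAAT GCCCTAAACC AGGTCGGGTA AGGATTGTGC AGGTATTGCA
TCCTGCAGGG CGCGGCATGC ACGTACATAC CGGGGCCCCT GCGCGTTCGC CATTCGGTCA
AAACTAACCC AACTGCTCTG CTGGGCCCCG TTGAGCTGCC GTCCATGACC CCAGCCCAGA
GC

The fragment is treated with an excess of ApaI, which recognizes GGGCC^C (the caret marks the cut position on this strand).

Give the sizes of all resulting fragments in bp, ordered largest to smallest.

ApaI sites (GGGCCC) start at positions 153, 203.
ApaI cuts after base 5 of each site (before the last base), so after positions 157, 207.
Linear molecule, 2 cuts → 3 fragments:
  1–157 → 157 bp
  158–207 → 50 bp
  208–242 → 35 bp
Sorted largest to smallest: 157, 50, 35 bp.

157, 50, 35 bp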